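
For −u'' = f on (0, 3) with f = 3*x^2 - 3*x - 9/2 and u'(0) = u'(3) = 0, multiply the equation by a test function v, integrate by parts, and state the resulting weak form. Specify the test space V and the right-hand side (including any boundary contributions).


V = H^1(0, 3) (no boundary constraint on v; u is determined up to an additive constant); weak form: ∫_0^3 u'v' dx = ∫_0^3 (3*x^2 - 3*x - 9/2) v dx for all v ∈ V.

Multiply both sides by a test function v and integrate from 0 to 3:
  ∫_0^3 −u''(x) v(x) dx = ∫_0^3 f(x) v(x) dx.
Integrate the LHS by parts once:
  ∫_0^3 −u'' v dx = −[u'(x) v(x)]_0^3 + ∫_0^3 u'(x) v'(x) dx.
Thus ∫_0^3 u'(x) v'(x) dx = ∫_0^3 f(x) v(x) dx + [u'(x) v(x)]_0^3.
Choose V so that boundary terms are either known or forced to vanish.
u has homogeneous Neumann: u'(0) = u'(3) = 0. So [u' v]_0^3 = 0·v(3) − 0·v(0) = 0 for any v; take V = H^1(0, 3).
Weak formulation: find u (satisfying any essential BC) such that ∫_0^3 u'(x) v'(x) dx = ∫_0^3 f v dx for all v ∈ V (homogeneous Neumann, so boundary terms vanish).
Substituting f(x) = 3*x^2 - 3*x - 9/2, the right-hand side is ∫_0^3 (3*x^2 - 3*x - 9/2) v dx.
Compatibility check (pure Neumann): taking v ≡ 1 ∈ V gives 0 = ∫_0^3 f dx + (0) − (0), i.e. ∫_0^3 f dx must equal u'(0) − u'(3) = 0. Indeed ∫_0^3 (3*x^2 - 3*x - 9/2) dx = 0, so the data are compatible. The solution is then unique only up to an additive constant (fix it e.g. by requiring ∫_0^3 u dx = 0).


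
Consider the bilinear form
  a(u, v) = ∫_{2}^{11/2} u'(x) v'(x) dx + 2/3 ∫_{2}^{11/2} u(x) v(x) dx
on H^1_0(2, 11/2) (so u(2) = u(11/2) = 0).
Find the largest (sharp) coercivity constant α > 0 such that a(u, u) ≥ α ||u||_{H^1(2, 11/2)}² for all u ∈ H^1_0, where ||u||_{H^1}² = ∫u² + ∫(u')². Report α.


α = 2*(49 + 6*π^2)/(3*(4*π^2 + 49))

Coercivity of a(·,·) on H^1_0(2, 11/2) means a(u, u) ≥ α ||u||_{H^1}² for every u ∈ H^1_0.
The interval has length L = 7/2, and Poincaré/coercivity depend only on L. Here a(u, u) = ∫(u')² + (2/3)·∫u².
Here 0 < c = 2/3 < 1. The condition a(u,u) ≥ α||u||_{H^1}² reads (1−α)∫(u')² ≥ (α−c)∫u². Any admissible α is ≤ 1 (rapidly oscillating u have ∫u²/∫(u')² → 0), and α = 1 would force 0 ≥ (1−c)∫u², impossible since c < 1; so 1−α > 0. By the sharp Poincaré inequality on H^1_0 of an interval of length L, ∫(u')² ≥ (π/L)²∫u² with equality for the first sine mode sin(π(x−x₀)/L) (x₀ the left endpoint), so the inequality holds for all u iff (1−α)(π/L)² ≥ α − c, i.e. α ≤ ((π/L)² + c)/((π/L)² + 1) = (1 + c(L/π)²)/(1 + (L/π)²). With (π/L)² = 4*π^2/49 and c = 2/3, the largest admissible constant is α = ((π/L)² + c)/((π/L)² + 1).
Simplifying, α = 2*(49 + 6*π^2)/(3*(4*π^2 + 49)).


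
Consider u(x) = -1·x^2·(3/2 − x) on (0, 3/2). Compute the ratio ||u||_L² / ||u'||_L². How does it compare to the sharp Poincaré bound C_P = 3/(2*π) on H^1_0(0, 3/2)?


||u||_L² / ||u'||_L² = 3*sqrt(14)/28 < C_P = 3/(2*π).

u(x) = -1·x^2·(3/2 − x), so u'(x) = 3*x*(x - 1).
u(x) = -1·x^2·(3/2 − x) vanishes at x = 0 and x = 3/2, so u ∈ H^1_0(0, 3/2). Differentiate via the product rule and integrate the resulting polynomials term by term.
  ∫_0^3/2 u² dx = ∫_0^3/2 (x^6 - 3*x^5 + 9*x^4/4) dx. Term by term:
    ∫_0^3/2 x^6 dx = 2187/896;  ∫_0^3/2 -3*x^5 dx = -729/128;  ∫_0^3/2 9*x^4/4 dx = 2187/640.
  Sum: 2187/896 − 729/128 + 2187/640 = 729/4480.
  ∫_0^3/2 (u')² dx = ∫_0^3/2 (9*x^4 - 18*x^3 + 9*x^2) dx. Term by term:
    ∫_0^3/2 9*x^4 dx = 2187/160;  ∫_0^3/2 -18*x^3 dx = -729/32;  ∫_0^3/2 9*x^2 dx = 81/8.
  Sum: 2187/160 − 729/32 + 81/8 = 81/80.
∫_0^3/2 u² dx = 729/4480, so ||u||_L² = 27*sqrt(70)/560.
∫_0^3/2 (u')² dx = 81/80, so ||u'||_L² = 9*sqrt(5)/20.
Ratio ||u||_L² / ||u'||_L² = 3*sqrt(14)/28.
Sharp Poincaré constant on H^1_0(0, 3/2) is C_P = L/π = 3/(2*π), achieved by sin(2*π/3·x).
A polynomial bump cannot attain the sharp Poincaré constant (only the first sine eigenfunction does), so the ratio is strictly less than C_P, consistent with ||u||_L² ≤ C_P ||u'||_L².


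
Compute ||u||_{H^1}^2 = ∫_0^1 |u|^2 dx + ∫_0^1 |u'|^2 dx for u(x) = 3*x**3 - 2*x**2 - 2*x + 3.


||u||_{H^1}^2 = 1691/210

The H^1 norm (squared) on an interval (0, L) is
  ||u||_{H^1}^2 = ∫_0^L u(x)^2 dx + ∫_0^L u'(x)^2 dx.
Compute u'(x) = 9*x**2 - 4*x - 2.
Then u(x)^2 = 9*x**6 - 12*x**5 - 8*x**4 + 26*x**3 - 8*x**2 - 12*x + 9 and u'(x)^2 = 81*x**4 - 72*x**3 - 20*x**2 + 16*x + 4.
Integrate each monomial from 0 to 1 using ∫_0^1 c·x^n dx = c·1^(n+1)/(n+1):
  ∫_0^1 u(x)^2 dx = ∫_0^1 (9*x^6 - 12*x^5 - 8*x^4 + 26*x^3 - 8*x^2 - 12*x + 9) dx. Term by term:
    ∫_0^1 9*x^6 dx = 9/7;  ∫_0^1 -12*x^5 dx = -2;  ∫_0^1 -8*x^4 dx = -8/5;
    ∫_0^1 26*x^3 dx = 13/2;  ∫_0^1 -8*x^2 dx = -8/3;  ∫_0^1 -12*x dx = -6;
    ∫_0^1 9 dx = 9.
  Sum: 9/7 − 2 − 8/5 + 13/2 − 8/3 − 6 + 9 = 949/210.
  ∫_0^1 u'(x)^2 dx = ∫_0^1 (81*x^4 - 72*x^3 - 20*x^2 + 16*x + 4) dx. Term by term:
    ∫_0^1 81*x^4 dx = 81/5;  ∫_0^1 -72*x^3 dx = -18;  ∫_0^1 -20*x^2 dx = -20/3;
    ∫_0^1 16*x dx = 8;  ∫_0^1 4 dx = 4.
  Sum: 81/5 − 18 − 20/3 + 8 + 4 = 53/15.
Adding: ||u||_{H^1}^2 = 949/210 + 53/15 = 1691/210.


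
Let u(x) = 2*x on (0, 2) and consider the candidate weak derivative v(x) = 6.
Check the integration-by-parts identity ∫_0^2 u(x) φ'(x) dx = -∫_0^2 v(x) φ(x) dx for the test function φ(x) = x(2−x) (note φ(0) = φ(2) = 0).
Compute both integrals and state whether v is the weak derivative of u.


LHS = -8/3, RHS = -8. No, v is not the weak derivative of u.

u(x) = 2*x, classical derivative u'(x) = 2.
φ(x) = x(2−x), so φ'(x) = 2 - 2*x.
Note φ(0) = φ(2) = 0, so the boundary term u·φ vanishes.
LHS = ∫_0^2 u(x) φ'(x) dx = ∫_0^2 (-4*x^2 + 4*x) dx. Term by term:
  ∫_0^2 -4*x^2 dx = -32/3;  ∫_0^2 4*x dx = 8.
Sum: -32/3 + 8 = -8/3.
So LHS = -8/3.
∫_0^2 v(x) φ(x) dx = ∫_0^2 (-6*x^2 + 12*x) dx. Term by term:
  ∫_0^2 -6*x^2 dx = -16;  ∫_0^2 12*x dx = 24.
Sum: -16 + 24 = 8.
So RHS = -∫_0^2 v(x) φ(x) dx = -8.
LHS − RHS = 16/3 ≠ 0, so the identity fails.
(For a valid weak derivative the identity must hold for EVERY test function, in particular this one. The failure shows v is NOT the weak derivative of u.)
Correct weak derivative would be u'(x) = 2.


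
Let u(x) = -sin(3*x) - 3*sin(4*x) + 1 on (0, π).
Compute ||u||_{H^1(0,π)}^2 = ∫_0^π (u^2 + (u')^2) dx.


||u||_{H^1(0,π)}^2 = -4/3 + 165*π/2

u'(x) = -3*cos(3*x) - 12*cos(4*x).
Expand u² and (u')² and integrate term by term on (0, π), using: for integers n ≥ 1, ∫_0^π sin²(nx) dx = ∫_0^π cos²(nx) dx = π/2; for n ≠ n', ∫_0^π sin(nx)sin(n'x) dx = ∫_0^π cos(nx)cos(n'x) dx = 0; and by product-to-sum, ∫_0^π sin(nx)cos(n'x) dx = ½∫_0^π [sin((n+n')x) + sin((n−n')x)] dx, which is 0 when n+n' is even and 2n/(n²−n'²) when n+n' is odd (it need not vanish on (0, π)). For the constant mode: ∫_0^π 1 dx = π, ∫_0^π cos(nx) dx = 0, ∫_0^π sin(nx) dx = (1−(−1)^n)/n.
  u² squared terms: (1)²·∫1 dx = 1·π = π;  (-1)²·∫sin(3x)² dx = 1·π/2 = π/2;  (-3)²·∫sin(4x)² dx = 9·π/2 = 9*π/2.
  u² cross terms: 2·(1)·(-1)·∫1·sin(3x) dx = -2·(2/3) = -4/3;  2·(1)·(-3)·∫1·sin(4x) dx = -6·(0) = 0;  2·(-1)·(-3)·∫sin(3x)·sin(4x) dx = 6·(0) = 0.
  So ∫_0^π u² dx = π + π/2 + 9*π/2 − 4/3 + 0 + 0 = -4/3 + 6*π.
  (u')² squared terms: (-12)²·∫cos(4x)² dx = 144·π/2 = 72*π;  (-3)²·∫cos(3x)² dx = 9·π/2 = 9*π/2.
  (u')² cross terms: 2·(-12)·(-3)·∫cos(4x)·cos(3x) dx = 72·(0) = 0.
  So ∫_0^π (u')² dx = 72*π + 9*π/2 + 0 = 153*π/2.
||u||_{H^1}^2 = (-4/3 + 6*π) + (153*π/2) = -4/3 + 165*π/2.


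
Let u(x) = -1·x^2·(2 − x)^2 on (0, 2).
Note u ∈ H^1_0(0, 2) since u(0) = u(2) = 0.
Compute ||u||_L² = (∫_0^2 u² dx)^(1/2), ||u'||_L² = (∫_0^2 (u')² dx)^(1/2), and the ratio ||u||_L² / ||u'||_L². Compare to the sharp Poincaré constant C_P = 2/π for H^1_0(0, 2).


||u||_L² / ||u'||_L² = sqrt(3)/3 < C_P = 2/π.

u(x) = -1·x^2·(2 − x)^2, so u'(x) = 4*x*(-x^2 + 3*x - 2).
u(x) = -1·x^2·(2 − x)^2 vanishes at x = 0 and x = 2, so u ∈ H^1_0(0, 2). Differentiate via the product rule and integrate the resulting polynomials term by term.
  ∫_0^2 u² dx = ∫_0^2 (x^8 - 8*x^7 + 24*x^6 - 32*x^5 + 16*x^4) dx. Term by term:
    ∫_0^2 x^8 dx = 512/9;  ∫_0^2 -8*x^7 dx = -256;  ∫_0^2 24*x^6 dx = 3072/7;
    ∫_0^2 -32*x^5 dx = -1024/3;  ∫_0^2 16*x^4 dx = 512/5.
  Sum: 512/9 − 256 + 3072/7 − 1024/3 + 512/5 = 256/315.
  ∫_0^2 (u')² dx = ∫_0^2 (16*x^6 - 96*x^5 + 208*x^4 - 192*x^3 + 64*x^2) dx. Term by term:
    ∫_0^2 16*x^6 dx = 2048/7;  ∫_0^2 -96*x^5 dx = -1024;  ∫_0^2 208*x^4 dx = 6656/5;
    ∫_0^2 -192*x^3 dx = -768;  ∫_0^2 64*x^2 dx = 512/3.
  Sum: 2048/7 − 1024 + 6656/5 − 768 + 512/3 = 256/105.
∫_0^2 u² dx = 256/315, so ||u||_L² = 16*sqrt(35)/105.
∫_0^2 (u')² dx = 256/105, so ||u'||_L² = 16*sqrt(105)/105.
Ratio ||u||_L² / ||u'||_L² = sqrt(3)/3.
Sharp Poincaré constant on H^1_0(0, 2) is C_P = L/π = 2/π, achieved by sin(π/2·x).
A polynomial bump cannot attain the sharp Poincaré constant (only the first sine eigenfunction does), so the ratio is strictly less than C_P, consistent with ||u||_L² ≤ C_P ||u'||_L².


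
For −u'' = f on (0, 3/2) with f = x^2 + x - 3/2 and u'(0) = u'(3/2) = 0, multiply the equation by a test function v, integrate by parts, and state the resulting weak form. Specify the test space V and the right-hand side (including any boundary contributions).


V = H^1(0, 3/2) (no boundary constraint on v; u is determined up to an additive constant); weak form: ∫_0^3/2 u'v' dx = ∫_0^3/2 (x^2 + x - 3/2) v dx for all v ∈ V.

Multiply both sides by a test function v and integrate from 0 to 3/2:
  ∫_0^3/2 −u''(x) v(x) dx = ∫_0^3/2 f(x) v(x) dx.
Integrate the LHS by parts once:
  ∫_0^3/2 −u'' v dx = −[u'(x) v(x)]_0^3/2 + ∫_0^3/2 u'(x) v'(x) dx.
Thus ∫_0^3/2 u'(x) v'(x) dx = ∫_0^3/2 f(x) v(x) dx + [u'(x) v(x)]_0^3/2.
Choose V so that boundary terms are either known or forced to vanish.
u has homogeneous Neumann: u'(0) = u'(3/2) = 0. So [u' v]_0^3/2 = 0·v(3/2) − 0·v(0) = 0 for any v; take V = H^1(0, 3/2).
Weak formulation: find u (satisfying any essential BC) such that ∫_0^3/2 u'(x) v'(x) dx = ∫_0^3/2 f v dx for all v ∈ V (homogeneous Neumann, so boundary terms vanish).
Substituting f(x) = x^2 + x - 3/2, the right-hand side is ∫_0^3/2 (x^2 + x - 3/2) v dx.
Compatibility check (pure Neumann): taking v ≡ 1 ∈ V gives 0 = ∫_0^3/2 f dx + (0) − (0), i.e. ∫_0^3/2 f dx must equal u'(0) − u'(3/2) = 0. Indeed ∫_0^3/2 (x^2 + x - 3/2) dx = 0, so the data are compatible. The solution is then unique only up to an additive constant (fix it e.g. by requiring ∫_0^3/2 u dx = 0).


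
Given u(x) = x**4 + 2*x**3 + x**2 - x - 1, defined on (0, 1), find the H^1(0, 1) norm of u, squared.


||u||_{H^1}^2 = 6926/315

The H^1 norm (squared) on an interval (0, L) is
  ||u||_{H^1}^2 = ∫_0^L u(x)^2 dx + ∫_0^L u'(x)^2 dx.
Compute u'(x) = 4*x**3 + 6*x**2 + 2*x - 1.
Then u(x)^2 = x**8 + 4*x**7 + 6*x**6 + 2*x**5 - 5*x**4 - 6*x**3 - x**2 + 2*x + 1 and u'(x)^2 = 16*x**6 + 48*x**5 + 52*x**4 + 16*x**3 - 8*x**2 - 4*x + 1.
Integrate each monomial from 0 to 1 using ∫_0^1 c·x^n dx = c·1^(n+1)/(n+1):
  ∫_0^1 u(x)^2 dx = ∫_0^1 (x^8 + 4*x^7 + 6*x^6 + 2*x^5 - 5*x^4 - 6*x^3 - x^2 + 2*x + 1) dx. Term by term:
    ∫_0^1 x^8 dx = 1/9;  ∫_0^1 4*x^7 dx = 1/2;  ∫_0^1 6*x^6 dx = 6/7;
    ∫_0^1 2*x^5 dx = 1/3;  ∫_0^1 -5*x^4 dx = -1;  ∫_0^1 -6*x^3 dx = -3/2;
    ∫_0^1 -x^2 dx = -1/3;  ∫_0^1 2*x dx = 1;  ∫_0^1 1 dx = 1.
  Sum: 1/9 + 1/2 + 6/7 + 1/3 − 1 − 3/2 − 1/3 + 1 + 1 = 61/63.
  ∫_0^1 u'(x)^2 dx = ∫_0^1 (16*x^6 + 48*x^5 + 52*x^4 + 16*x^3 - 8*x^2 - 4*x + 1) dx. Term by term:
    ∫_0^1 16*x^6 dx = 16/7;  ∫_0^1 48*x^5 dx = 8;  ∫_0^1 52*x^4 dx = 52/5;
    ∫_0^1 16*x^3 dx = 4;  ∫_0^1 -8*x^2 dx = -8/3;  ∫_0^1 -4*x dx = -2;
    ∫_0^1 1 dx = 1.
  Sum: 16/7 + 8 + 52/5 + 4 − 8/3 − 2 + 1 = 2207/105.
Adding: ||u||_{H^1}^2 = 61/63 + 2207/105 = 6926/315.


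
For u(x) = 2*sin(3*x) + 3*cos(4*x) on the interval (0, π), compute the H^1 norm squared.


||u||_{H^1(0,π)}^2 = -1224/7 + 193*π/2

u'(x) = -12*sin(4*x) + 6*cos(3*x).
Expand u² and (u')² and integrate term by term on (0, π), using: for integers n ≥ 1, ∫_0^π sin²(nx) dx = ∫_0^π cos²(nx) dx = π/2; for n ≠ n', ∫_0^π sin(nx)sin(n'x) dx = ∫_0^π cos(nx)cos(n'x) dx = 0; and by product-to-sum, ∫_0^π sin(nx)cos(n'x) dx = ½∫_0^π [sin((n+n')x) + sin((n−n')x)] dx, which is 0 when n+n' is even and 2n/(n²−n'²) when n+n' is odd (it need not vanish on (0, π)).
  u² squared terms: (2)²·∫sin(3x)² dx = 4·π/2 = 2*π;  (3)²·∫cos(4x)² dx = 9·π/2 = 9*π/2.
  u² cross terms: 2·(2)·(3)·∫sin(3x)·cos(4x) dx = 12·(-6/7) = -72/7.
  So ∫_0^π u² dx = 2*π + 9*π/2 − 72/7 = -72/7 + 13*π/2.
  (u')² squared terms: (-12)²·∫sin(4x)² dx = 144·π/2 = 72*π;  (6)²·∫cos(3x)² dx = 36·π/2 = 18*π.
  (u')² cross terms: 2·(-12)·(6)·∫sin(4x)·cos(3x) dx = -144·(8/7) = -1152/7.
  So ∫_0^π (u')² dx = 72*π + 18*π − 1152/7 = -1152/7 + 90*π.
||u||_{H^1}^2 = (-72/7 + 13*π/2) + (-1152/7 + 90*π) = -1224/7 + 193*π/2.


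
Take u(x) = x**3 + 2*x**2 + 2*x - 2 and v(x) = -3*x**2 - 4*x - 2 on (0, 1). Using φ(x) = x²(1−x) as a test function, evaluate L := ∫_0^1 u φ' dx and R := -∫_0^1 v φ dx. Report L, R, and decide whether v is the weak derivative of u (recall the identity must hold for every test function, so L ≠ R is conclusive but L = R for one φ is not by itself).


LHS = -7/15, RHS = 7/15. No, v is not the weak derivative of u.

u(x) = x**3 + 2*x**2 + 2*x - 2, classical derivative u'(x) = 3*x**2 + 4*x + 2.
φ(x) = x²(1−x), so φ'(x) = x*(2 - 3*x).
Note φ(0) = φ(1) = 0, so the boundary term u·φ vanishes.
LHS = ∫_0^1 u(x) φ'(x) dx = ∫_0^1 (-3*x^5 - 4*x^4 - 2*x^3 + 10*x^2 - 4*x) dx. Term by term:
  ∫_0^1 -3*x^5 dx = -1/2;  ∫_0^1 -4*x^4 dx = -4/5;  ∫_0^1 -2*x^3 dx = -1/2;
  ∫_0^1 10*x^2 dx = 10/3;  ∫_0^1 -4*x dx = -2.
Sum: -1/2 − 4/5 − 1/2 + 10/3 − 2 = -7/15.
So LHS = -7/15.
∫_0^1 v(x) φ(x) dx = ∫_0^1 (3*x^5 + x^4 - 2*x^3 - 2*x^2) dx. Term by term:
  ∫_0^1 3*x^5 dx = 1/2;  ∫_0^1 x^4 dx = 1/5;  ∫_0^1 -2*x^3 dx = -1/2;
  ∫_0^1 -2*x^2 dx = -2/3.
Sum: 1/2 + 1/5 − 1/2 − 2/3 = -7/15.
So RHS = -∫_0^1 v(x) φ(x) dx = 7/15.
LHS − RHS = -14/15 ≠ 0, so the identity fails.
(For a valid weak derivative the identity must hold for EVERY test function, in particular this one. The failure shows v is NOT the weak derivative of u.)
Correct weak derivative would be u'(x) = 3*x**2 + 4*x + 2.


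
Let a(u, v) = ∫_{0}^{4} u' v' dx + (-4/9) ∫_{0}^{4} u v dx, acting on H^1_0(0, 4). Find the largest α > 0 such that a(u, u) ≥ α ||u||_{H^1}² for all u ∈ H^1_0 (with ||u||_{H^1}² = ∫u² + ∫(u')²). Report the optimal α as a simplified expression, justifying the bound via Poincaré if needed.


α = (-64/9 + π^2)/(π^2 + 16)

Coercivity of a(·,·) on H^1_0(0, 4) means a(u, u) ≥ α ||u||_{H^1}² for every u ∈ H^1_0.
The interval has length L = 4, and Poincaré/coercivity depend only on L. Here a(u, u) = ∫(u')² + (-4/9)·∫u².
Here c = -4/9 < 0 with |c| < (π/L)² = π^2/16, so coercivity still holds. The condition a(u,u) ≥ α||u||_{H^1}² reads (1−α)∫(u')² ≥ (α−c)∫u². Any admissible α is ≤ 1 (rapidly oscillating u have ∫u²/∫(u')² → 0), and α = 1 would force 0 ≥ (1−c)∫u², impossible since c < 1; so 1−α > 0. By the sharp Poincaré inequality on H^1_0 of an interval of length L, ∫(u')² ≥ (π/L)²∫u² with equality for the first sine mode sin(π(x−x₀)/L) (x₀ the left endpoint), so the inequality holds for all u iff (1−α)(π/L)² ≥ α − c, i.e. α ≤ ((π/L)² + c)/((π/L)² + 1) = (1 + c(L/π)²)/(1 + (L/π)²). (Direct route, valid since c ≤ 0: Poincaré gives c∫u² ≥ c(L/π)²∫(u')², so a(u,u) ≥ (1 + c(L/π)²)∫(u')², while ||u||_{H^1}² ≤ (1 + (L/π)²)∫(u')²; dividing yields the same α.) With (π/L)² = π^2/16 and c = -4/9, the largest admissible constant is α = ((π/L)² + c)/((π/L)² + 1).
Simplifying, α = (-64/9 + π^2)/(π^2 + 16).


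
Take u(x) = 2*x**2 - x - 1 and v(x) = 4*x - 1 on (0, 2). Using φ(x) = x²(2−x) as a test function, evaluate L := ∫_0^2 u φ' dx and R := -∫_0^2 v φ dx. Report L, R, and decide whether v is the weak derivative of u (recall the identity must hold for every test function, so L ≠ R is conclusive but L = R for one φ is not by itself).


LHS = -76/15, RHS = -76/15. Yes, v = u' weakly.

u(x) = 2*x**2 - x - 1, classical derivative u'(x) = 4*x - 1.
φ(x) = x²(2−x), so φ'(x) = x*(4 - 3*x).
Note φ(0) = φ(2) = 0, so the boundary term u·φ vanishes.
LHS = ∫_0^2 u(x) φ'(x) dx = ∫_0^2 (-6*x^4 + 11*x^3 - x^2 - 4*x) dx. Term by term:
  ∫_0^2 -6*x^4 dx = -192/5;  ∫_0^2 11*x^3 dx = 44;  ∫_0^2 -x^2 dx = -8/3;
  ∫_0^2 -4*x dx = -8.
Sum: -192/5 + 44 − 8/3 − 8 = -76/15.
So LHS = -76/15.
∫_0^2 v(x) φ(x) dx = ∫_0^2 (-4*x^4 + 9*x^3 - 2*x^2) dx. Term by term:
  ∫_0^2 -4*x^4 dx = -128/5;  ∫_0^2 9*x^3 dx = 36;  ∫_0^2 -2*x^2 dx = -16/3.
Sum: -128/5 + 36 − 16/3 = 76/15.
So RHS = -∫_0^2 v(x) φ(x) dx = -76/15.
LHS = RHS, so the identity holds for this test φ.
Moreover u is smooth here and v(x) = u'(x) = 4*x - 1 pointwise, so the identity holds for every test function. Hence v is the weak derivative of u.


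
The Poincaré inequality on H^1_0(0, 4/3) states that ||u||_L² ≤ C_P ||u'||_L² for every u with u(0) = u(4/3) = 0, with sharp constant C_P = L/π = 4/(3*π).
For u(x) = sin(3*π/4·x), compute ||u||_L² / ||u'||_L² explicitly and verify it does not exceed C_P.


||u||_L² / ||u'||_L² = 4/(3*π) = C_P.

u(x) = sin(3*π/4·x), so u'(x) = 3*π*cos(3*π*x/4)/4.
Writing u(x) = A·sin(kπx/L) with A = 1 and k = 1, use ∫_0^L sin²(kπx/L) dx = L/2 and ∫_0^L cos²(kπx/L) dx = L/2.
u² = 1·sin²(3*π/4·x) and (u')² = 9*π^2/16·cos²(3*π/4·x), and each of sin², cos² integrates to L/2 = 2/3 over (0, 4/3).
∫_0^4/3 u² dx = 2/3, so ||u||_L² = sqrt(6)/3.
∫_0^4/3 (u')² dx = 3*π^2/8, so ||u'||_L² = sqrt(6)*π/4.
Ratio ||u||_L² / ||u'||_L² = 4/(3*π).
Sharp Poincaré constant on H^1_0(0, 4/3) is C_P = L/π = 4/(3*π), achieved by sin(3*π/4·x).
This is the k = 1 eigenfunction (up to amplitude), so the ratio equals the sharp Poincaré constant exactly.


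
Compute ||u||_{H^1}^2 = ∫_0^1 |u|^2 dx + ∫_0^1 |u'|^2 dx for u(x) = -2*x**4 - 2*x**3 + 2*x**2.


||u||_{H^1}^2 = 4163/315

The H^1 norm (squared) on an interval (0, L) is
  ||u||_{H^1}^2 = ∫_0^L u(x)^2 dx + ∫_0^L u'(x)^2 dx.
Compute u'(x) = -8*x**3 - 6*x**2 + 4*x.
Then u(x)^2 = 4*x**8 + 8*x**7 - 4*x**6 - 8*x**5 + 4*x**4 and u'(x)^2 = 64*x**6 + 96*x**5 - 28*x**4 - 48*x**3 + 16*x**2.
Integrate each monomial from 0 to 1 using ∫_0^1 c·x^n dx = c·1^(n+1)/(n+1):
  ∫_0^1 u(x)^2 dx = ∫_0^1 (4*x^8 + 8*x^7 - 4*x^6 - 8*x^5 + 4*x^4) dx. Term by term:
    ∫_0^1 4*x^8 dx = 4/9;  ∫_0^1 8*x^7 dx = 1;  ∫_0^1 -4*x^6 dx = -4/7;
    ∫_0^1 -8*x^5 dx = -4/3;  ∫_0^1 4*x^4 dx = 4/5.
  Sum: 4/9 + 1 − 4/7 − 4/3 + 4/5 = 107/315.
  ∫_0^1 u'(x)^2 dx = ∫_0^1 (64*x^6 + 96*x^5 - 28*x^4 - 48*x^3 + 16*x^2) dx. Term by term:
    ∫_0^1 64*x^6 dx = 64/7;  ∫_0^1 96*x^5 dx = 16;  ∫_0^1 -28*x^4 dx = -28/5;
    ∫_0^1 -48*x^3 dx = -12;  ∫_0^1 16*x^2 dx = 16/3.
  Sum: 64/7 + 16 − 28/5 − 12 + 16/3 = 1352/105.
Adding: ||u||_{H^1}^2 = 107/315 + 1352/105 = 4163/315.


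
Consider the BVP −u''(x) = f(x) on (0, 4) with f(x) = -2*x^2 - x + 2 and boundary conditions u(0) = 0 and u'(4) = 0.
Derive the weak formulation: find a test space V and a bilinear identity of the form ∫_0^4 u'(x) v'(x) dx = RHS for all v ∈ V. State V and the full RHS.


V = {v ∈ H^1(0, 4) : v(0) = 0} (test functions vanish at x = 0 where u is specified); weak form: ∫_0^4 u'v' dx = ∫_0^4 (-2*x^2 - x + 2) v dx for all v ∈ V.

Multiply both sides by a test function v and integrate from 0 to 4:
  ∫_0^4 −u''(x) v(x) dx = ∫_0^4 f(x) v(x) dx.
Integrate the LHS by parts once:
  ∫_0^4 −u'' v dx = −[u'(x) v(x)]_0^4 + ∫_0^4 u'(x) v'(x) dx.
Thus ∫_0^4 u'(x) v'(x) dx = ∫_0^4 f(x) v(x) dx + [u'(x) v(x)]_0^4.
Choose V so that boundary terms are either known or forced to vanish.
Mixed BC: u(0) = 0 (Dirichlet) and u'(4) = 0 (Neumann). Define V = {v ∈ H^1(0, 4) : v(0) = 0}. Then [u' v]_0^4 = u'(4)·v(4) − u'(0)·0 = 0.
Weak formulation: find u (satisfying any essential BC) such that ∫_0^4 u'(x) v'(x) dx = ∫_0^4 f v dx for all v ∈ V (Dirichlet at 0 absorbed into V; the Neumann datum at x = 4 is zero, so no boundary term remains).
Substituting f(x) = -2*x^2 - x + 2, the right-hand side is ∫_0^4 (-2*x^2 - x + 2) v dx.


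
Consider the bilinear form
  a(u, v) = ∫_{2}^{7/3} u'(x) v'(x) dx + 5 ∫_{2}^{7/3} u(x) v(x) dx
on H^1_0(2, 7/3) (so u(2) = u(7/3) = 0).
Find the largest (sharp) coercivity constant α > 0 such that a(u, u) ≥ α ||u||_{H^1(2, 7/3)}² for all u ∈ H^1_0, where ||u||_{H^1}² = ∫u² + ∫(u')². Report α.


α = 1

Coercivity of a(·,·) on H^1_0(2, 7/3) means a(u, u) ≥ α ||u||_{H^1}² for every u ∈ H^1_0.
The interval has length L = 1/3, and Poincaré/coercivity depend only on L. Here a(u, u) = ∫(u')² + (5)·∫u².
Here c = 5 ≥ 1, so a(u,u) = ∫(u')² + c∫u² ≥ ∫(u')² + ∫u² = ||u||_{H^1}², i.e. α = 1 works. No larger α is possible: a(u,u) ≥ α||u||_{H^1}² means (1−α)∫(u')² ≥ (α−c)∫u², and for the modes u_n = sin(nπ(x−x₀)/L) (x₀ the left endpoint) one has ∫u_n²/∫(u_n')² = (L/(nπ))² → 0, so a(u_n,u_n)/||u_n||_{H^1}² → 1. Hence the optimal constant is α = 1.
Therefore α = 1.


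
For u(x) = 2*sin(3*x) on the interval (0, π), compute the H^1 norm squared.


||u||_{H^1(0,π)}^2 = 20*π

u'(x) = 6*cos(3*x).
Expand u² and (u')² and integrate term by term on (0, π), using: for integers n ≥ 1, ∫_0^π sin²(nx) dx = ∫_0^π cos²(nx) dx = π/2; for n ≠ n', ∫_0^π sin(nx)sin(n'x) dx = ∫_0^π cos(nx)cos(n'x) dx = 0; and by product-to-sum, ∫_0^π sin(nx)cos(n'x) dx = ½∫_0^π [sin((n+n')x) + sin((n−n')x)] dx, which is 0 when n+n' is even and 2n/(n²−n'²) when n+n' is odd (it need not vanish on (0, π)).
  u² squared terms: (2)²·∫sin(3x)² dx = 4·π/2 = 2*π.
  So ∫_0^π u² dx = 2*π.
  (u')² squared terms: (6)²·∫cos(3x)² dx = 36·π/2 = 18*π.
  So ∫_0^π (u')² dx = 18*π.
||u||_{H^1}^2 = (2*π) + (18*π) = 20*π.


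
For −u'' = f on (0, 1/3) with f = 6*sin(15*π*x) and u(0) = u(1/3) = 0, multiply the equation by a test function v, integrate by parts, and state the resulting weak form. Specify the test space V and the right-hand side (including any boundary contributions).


V = H^1_0(0, 1/3) (so v(0) = v(1/3) = 0); weak form: ∫_0^1/3 u'v' dx = ∫_0^1/3 (6*sin(15*π*x)) v dx for all v ∈ V.

Multiply both sides by a test function v and integrate from 0 to 1/3:
  ∫_0^1/3 −u''(x) v(x) dx = ∫_0^1/3 f(x) v(x) dx.
Integrate the LHS by parts once:
  ∫_0^1/3 −u'' v dx = −[u'(x) v(x)]_0^1/3 + ∫_0^1/3 u'(x) v'(x) dx.
Thus ∫_0^1/3 u'(x) v'(x) dx = ∫_0^1/3 f(x) v(x) dx + [u'(x) v(x)]_0^1/3.
Choose V so that boundary terms are either known or forced to vanish.
u is Dirichlet: u(0) = u(1/3) = 0. Let V = H^1_0(0, 1/3); then v(0) = v(1/3) = 0, and [u' v]_0^1/3 = 0.
Weak formulation: find u (satisfying any essential BC) such that ∫_0^1/3 u'(x) v'(x) dx = ∫_0^1/3 f v dx for all v ∈ V.
Substituting f(x) = 6*sin(15*π*x), the right-hand side is ∫_0^1/3 (6*sin(15*π*x)) v dx.


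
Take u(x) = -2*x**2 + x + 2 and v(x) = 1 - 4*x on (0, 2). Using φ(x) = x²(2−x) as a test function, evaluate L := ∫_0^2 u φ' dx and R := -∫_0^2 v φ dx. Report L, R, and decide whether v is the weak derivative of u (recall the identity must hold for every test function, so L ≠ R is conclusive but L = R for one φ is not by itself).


LHS = 76/15, RHS = 76/15. Yes, v = u' weakly.

u(x) = -2*x**2 + x + 2, classical derivative u'(x) = 1 - 4*x.
φ(x) = x²(2−x), so φ'(x) = x*(4 - 3*x).
Note φ(0) = φ(2) = 0, so the boundary term u·φ vanishes.
LHS = ∫_0^2 u(x) φ'(x) dx = ∫_0^2 (6*x^4 - 11*x^3 - 2*x^2 + 8*x) dx. Term by term:
  ∫_0^2 6*x^4 dx = 192/5;  ∫_0^2 -11*x^3 dx = -44;  ∫_0^2 -2*x^2 dx = -16/3;
  ∫_0^2 8*x dx = 16.
Sum: 192/5 − 44 − 16/3 + 16 = 76/15.
So LHS = 76/15.
∫_0^2 v(x) φ(x) dx = ∫_0^2 (4*x^4 - 9*x^3 + 2*x^2) dx. Term by term:
  ∫_0^2 4*x^4 dx = 128/5;  ∫_0^2 -9*x^3 dx = -36;  ∫_0^2 2*x^2 dx = 16/3.
Sum: 128/5 − 36 + 16/3 = -76/15.
So RHS = -∫_0^2 v(x) φ(x) dx = 76/15.
LHS = RHS, so the identity holds for this test φ.
Moreover u is smooth here and v(x) = u'(x) = 1 - 4*x pointwise, so the identity holds for every test function. Hence v is the weak derivative of u.


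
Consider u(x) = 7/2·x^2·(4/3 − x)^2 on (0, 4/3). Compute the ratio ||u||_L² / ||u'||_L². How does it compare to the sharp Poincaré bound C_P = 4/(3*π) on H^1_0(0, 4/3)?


||u||_L² / ||u'||_L² = 2*sqrt(3)/9 < C_P = 4/(3*π).

u(x) = 7/2·x^2·(4/3 − x)^2, so u'(x) = 14*x*(3*x - 4)*(3*x - 2)/9.
u(x) = 7/2·x^2·(4/3 − x)^2 vanishes at x = 0 and x = 4/3, so u ∈ H^1_0(0, 4/3). Differentiate via the product rule and integrate the resulting polynomials term by term.
  ∫_0^4/3 u² dx = ∫_0^4/3 (49*x^8/4 - 196*x^7/3 + 392*x^6/3 - 3136*x^5/27 + 3136*x^4/81) dx. Term by term:
    ∫_0^4/3 49*x^8/4 dx = 3211264/177147;  ∫_0^4/3 -196*x^7/3 dx = -1605632/19683;  ∫_0^4/3 392*x^6/3 dx = 917504/6561;
    ∫_0^4/3 -3136*x^5/27 dx = -6422528/59049;  ∫_0^4/3 3136*x^4/81 dx = 3211264/98415.
  Sum: 3211264/177147 − 1605632/19683 + 917504/6561 − 6422528/59049 + 3211264/98415 = 229376/885735.
  ∫_0^4/3 (u')² dx = ∫_0^4/3 (196*x^6 - 784*x^5 + 10192*x^4/9 - 6272*x^3/9 + 12544*x^2/81) dx. Term by term:
    ∫_0^4/3 196*x^6 dx = 458752/2187;  ∫_0^4/3 -784*x^5 dx = -1605632/2187;  ∫_0^4/3 10192*x^4/9 dx = 10436608/10935;
    ∫_0^4/3 -6272*x^3/9 dx = -401408/729;  ∫_0^4/3 12544*x^2/81 dx = 802816/6561.
  Sum: 458752/2187 − 1605632/2187 + 10436608/10935 − 401408/729 + 802816/6561 = 57344/32805.
∫_0^4/3 u² dx = 229376/885735, so ||u||_L² = 128*sqrt(210)/3645.
∫_0^4/3 (u')² dx = 57344/32805, so ||u'||_L² = 64*sqrt(70)/405.
Ratio ||u||_L² / ||u'||_L² = 2*sqrt(3)/9.
Sharp Poincaré constant on H^1_0(0, 4/3) is C_P = L/π = 4/(3*π), achieved by sin(3*π/4·x).
A polynomial bump cannot attain the sharp Poincaré constant (only the first sine eigenfunction does), so the ratio is strictly less than C_P, consistent with ||u||_L² ≤ C_P ||u'||_L².


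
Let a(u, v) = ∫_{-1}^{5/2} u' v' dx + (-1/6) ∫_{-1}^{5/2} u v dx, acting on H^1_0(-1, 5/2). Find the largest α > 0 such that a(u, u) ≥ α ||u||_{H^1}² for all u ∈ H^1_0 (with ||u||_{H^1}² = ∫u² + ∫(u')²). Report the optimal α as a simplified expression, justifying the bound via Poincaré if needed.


α = (-49 + 24*π^2)/(6*(4*π^2 + 49))

Coercivity of a(·,·) on H^1_0(-1, 5/2) means a(u, u) ≥ α ||u||_{H^1}² for every u ∈ H^1_0.
The interval has length L = 7/2, and Poincaré/coercivity depend only on L. Here a(u, u) = ∫(u')² + (-1/6)·∫u².
Here c = -1/6 < 0 with |c| < (π/L)² = 4*π^2/49, so coercivity still holds. The condition a(u,u) ≥ α||u||_{H^1}² reads (1−α)∫(u')² ≥ (α−c)∫u². Any admissible α is ≤ 1 (rapidly oscillating u have ∫u²/∫(u')² → 0), and α = 1 would force 0 ≥ (1−c)∫u², impossible since c < 1; so 1−α > 0. By the sharp Poincaré inequality on H^1_0 of an interval of length L, ∫(u')² ≥ (π/L)²∫u² with equality for the first sine mode sin(π(x−x₀)/L) (x₀ the left endpoint), so the inequality holds for all u iff (1−α)(π/L)² ≥ α − c, i.e. α ≤ ((π/L)² + c)/((π/L)² + 1) = (1 + c(L/π)²)/(1 + (L/π)²). (Direct route, valid since c ≤ 0: Poincaré gives c∫u² ≥ c(L/π)²∫(u')², so a(u,u) ≥ (1 + c(L/π)²)∫(u')², while ||u||_{H^1}² ≤ (1 + (L/π)²)∫(u')²; dividing yields the same α.) With (π/L)² = 4*π^2/49 and c = -1/6, the largest admissible constant is α = ((π/L)² + c)/((π/L)² + 1).
Simplifying, α = (-49 + 24*π^2)/(6*(4*π^2 + 49)).


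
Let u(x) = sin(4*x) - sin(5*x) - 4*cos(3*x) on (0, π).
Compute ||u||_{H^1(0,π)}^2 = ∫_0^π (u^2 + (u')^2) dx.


||u||_{H^1(0,π)}^2 = -640/7 + 203*π/2

u'(x) = 12*sin(3*x) + 4*cos(4*x) - 5*cos(5*x).
Expand u² and (u')² and integrate term by term on (0, π), using: for integers n ≥ 1, ∫_0^π sin²(nx) dx = ∫_0^π cos²(nx) dx = π/2; for n ≠ n', ∫_0^π sin(nx)sin(n'x) dx = ∫_0^π cos(nx)cos(n'x) dx = 0; and by product-to-sum, ∫_0^π sin(nx)cos(n'x) dx = ½∫_0^π [sin((n+n')x) + sin((n−n')x)] dx, which is 0 when n+n' is even and 2n/(n²−n'²) when n+n' is odd (it need not vanish on (0, π)).
  u² squared terms: (-1)²·∫sin(5x)² dx = 1·π/2 = π/2;  (-4)²·∫cos(3x)² dx = 16·π/2 = 8*π;  (1)²·∫sin(4x)² dx = 1·π/2 = π/2.
  u² cross terms: 2·(-1)·(-4)·∫sin(5x)·cos(3x) dx = 8·(0) = 0;  2·(-1)·(1)·∫sin(5x)·sin(4x) dx = -2·(0) = 0;  2·(-4)·(1)·∫cos(3x)·sin(4x) dx = -8·(8/7) = -64/7.
  So ∫_0^π u² dx = π/2 + 8*π + π/2 + 0 + 0 − 64/7 = -64/7 + 9*π.
  (u')² squared terms: (-5)²·∫cos(5x)² dx = 25·π/2 = 25*π/2;  (4)²·∫cos(4x)² dx = 16·π/2 = 8*π;  (12)²·∫sin(3x)² dx = 144·π/2 = 72*π.
  (u')² cross terms: 2·(-5)·(4)·∫cos(5x)·cos(4x) dx = -40·(0) = 0;  2·(-5)·(12)·∫cos(5x)·sin(3x) dx = -120·(0) = 0;  2·(4)·(12)·∫cos(4x)·sin(3x) dx = 96·(-6/7) = -576/7.
  So ∫_0^π (u')² dx = 25*π/2 + 8*π + 72*π + 0 + 0 − 576/7 = -576/7 + 185*π/2.
||u||_{H^1}^2 = (-64/7 + 9*π) + (-576/7 + 185*π/2) = -640/7 + 203*π/2.


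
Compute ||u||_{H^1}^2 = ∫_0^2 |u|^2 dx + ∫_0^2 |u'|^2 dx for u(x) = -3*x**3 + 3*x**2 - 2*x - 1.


||u||_{H^1}^2 = 34234/105

The H^1 norm (squared) on an interval (0, L) is
  ||u||_{H^1}^2 = ∫_0^L u(x)^2 dx + ∫_0^L u'(x)^2 dx.
Compute u'(x) = -9*x**2 + 6*x - 2.
Then u(x)^2 = 9*x**6 - 18*x**5 + 21*x**4 - 6*x**3 - 2*x**2 + 4*x + 1 and u'(x)^2 = 81*x**4 - 108*x**3 + 72*x**2 - 24*x + 4.
Integrate each monomial from 0 to 2 using ∫_0^2 c·x^n dx = c·2^(n+1)/(n+1):
  ∫_0^2 u(x)^2 dx = ∫_0^2 (9*x^6 - 18*x^5 + 21*x^4 - 6*x^3 - 2*x^2 + 4*x + 1) dx. Term by term:
    ∫_0^2 9*x^6 dx = 1152/7;  ∫_0^2 -18*x^5 dx = -192;  ∫_0^2 21*x^4 dx = 672/5;
    ∫_0^2 -6*x^3 dx = -24;  ∫_0^2 -2*x^2 dx = -16/3;  ∫_0^2 4*x dx = 8;
    ∫_0^2 1 dx = 2.
  Sum: 1152/7 − 192 + 672/5 − 24 − 16/3 + 8 + 2 = 9202/105.
  ∫_0^2 u'(x)^2 dx = ∫_0^2 (81*x^4 - 108*x^3 + 72*x^2 - 24*x + 4) dx. Term by term:
    ∫_0^2 81*x^4 dx = 2592/5;  ∫_0^2 -108*x^3 dx = -432;  ∫_0^2 72*x^2 dx = 192;
    ∫_0^2 -24*x dx = -48;  ∫_0^2 4 dx = 8.
  Sum: 2592/5 − 432 + 192 − 48 + 8 = 1192/5.
Adding: ||u||_{H^1}^2 = 9202/105 + 1192/5 = 34234/105.


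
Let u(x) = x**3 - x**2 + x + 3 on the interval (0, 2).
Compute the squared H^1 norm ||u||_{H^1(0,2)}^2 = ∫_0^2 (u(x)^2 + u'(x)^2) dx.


||u||_{H^1}^2 = 2768/35

The H^1 norm (squared) on an interval (0, L) is
  ||u||_{H^1}^2 = ∫_0^L u(x)^2 dx + ∫_0^L u'(x)^2 dx.
Compute u'(x) = 3*x**2 - 2*x + 1.
Then u(x)^2 = x**6 - 2*x**5 + 3*x**4 + 4*x**3 - 5*x**2 + 6*x + 9 and u'(x)^2 = 9*x**4 - 12*x**3 + 10*x**2 - 4*x + 1.
Integrate each monomial from 0 to 2 using ∫_0^2 c·x^n dx = c·2^(n+1)/(n+1):
  ∫_0^2 u(x)^2 dx = ∫_0^2 (x^6 - 2*x^5 + 3*x^4 + 4*x^3 - 5*x^2 + 6*x + 9) dx. Term by term:
    ∫_0^2 x^6 dx = 128/7;  ∫_0^2 -2*x^5 dx = -64/3;  ∫_0^2 3*x^4 dx = 96/5;
    ∫_0^2 4*x^3 dx = 16;  ∫_0^2 -5*x^2 dx = -40/3;  ∫_0^2 6*x dx = 12;
    ∫_0^2 9 dx = 18.
  Sum: 128/7 − 64/3 + 96/5 + 16 − 40/3 + 12 + 18 = 5126/105.
  ∫_0^2 u'(x)^2 dx = ∫_0^2 (9*x^4 - 12*x^3 + 10*x^2 - 4*x + 1) dx. Term by term:
    ∫_0^2 9*x^4 dx = 288/5;  ∫_0^2 -12*x^3 dx = -48;  ∫_0^2 10*x^2 dx = 80/3;
    ∫_0^2 -4*x dx = -8;  ∫_0^2 1 dx = 2.
  Sum: 288/5 − 48 + 80/3 − 8 + 2 = 454/15.
Adding: ||u||_{H^1}^2 = 5126/105 + 454/15 = 2768/35.


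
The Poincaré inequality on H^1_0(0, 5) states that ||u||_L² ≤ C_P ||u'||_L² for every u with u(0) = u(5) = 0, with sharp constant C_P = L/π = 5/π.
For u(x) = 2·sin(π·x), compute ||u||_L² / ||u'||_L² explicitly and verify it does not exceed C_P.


||u||_L² / ||u'||_L² = 1/π < C_P = 5/π.

u(x) = 2·sin(π·x), so u'(x) = 2*π*cos(π*x).
Writing u(x) = A·sin(kπx/L) with A = 2 and k = 5, use ∫_0^L sin²(kπx/L) dx = L/2 and ∫_0^L cos²(kπx/L) dx = L/2.
u² = 4·sin²(π·x) and (u')² = 4*π^2·cos²(π·x), and each of sin², cos² integrates to L/2 = 5/2 over (0, 5).
∫_0^5 u² dx = 10, so ||u||_L² = sqrt(10).
∫_0^5 (u')² dx = 10*π^2, so ||u'||_L² = sqrt(10)*π.
Ratio ||u||_L² / ||u'||_L² = 1/π.
Sharp Poincaré constant on H^1_0(0, 5) is C_P = L/π = 5/π, achieved by sin(π/5·x).
This is the k = 5 harmonic; the ratio L/(kπ) is strictly less than C_P = L/π, consistent with the sharp inequality ||u||_L² ≤ C_P ||u'||_L².


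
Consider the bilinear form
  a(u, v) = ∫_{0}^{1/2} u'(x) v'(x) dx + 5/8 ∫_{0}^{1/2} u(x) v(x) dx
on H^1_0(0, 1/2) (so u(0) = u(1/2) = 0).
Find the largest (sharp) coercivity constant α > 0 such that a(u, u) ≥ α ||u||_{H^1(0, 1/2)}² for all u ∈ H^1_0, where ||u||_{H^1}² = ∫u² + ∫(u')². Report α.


α = (5 + 32*π^2)/(8*(1 + 4*π^2))

Coercivity of a(·,·) on H^1_0(0, 1/2) means a(u, u) ≥ α ||u||_{H^1}² for every u ∈ H^1_0.
The interval has length L = 1/2, and Poincaré/coercivity depend only on L. Here a(u, u) = ∫(u')² + (5/8)·∫u².
Here 0 < c = 5/8 < 1. The condition a(u,u) ≥ α||u||_{H^1}² reads (1−α)∫(u')² ≥ (α−c)∫u². Any admissible α is ≤ 1 (rapidly oscillating u have ∫u²/∫(u')² → 0), and α = 1 would force 0 ≥ (1−c)∫u², impossible since c < 1; so 1−α > 0. By the sharp Poincaré inequality on H^1_0 of an interval of length L, ∫(u')² ≥ (π/L)²∫u² with equality for the first sine mode sin(π(x−x₀)/L) (x₀ the left endpoint), so the inequality holds for all u iff (1−α)(π/L)² ≥ α − c, i.e. α ≤ ((π/L)² + c)/((π/L)² + 1) = (1 + c(L/π)²)/(1 + (L/π)²). With (π/L)² = 4*π^2 and c = 5/8, the largest admissible constant is α = ((π/L)² + c)/((π/L)² + 1).
Simplifying, α = (5 + 32*π^2)/(8*(1 + 4*π^2)).


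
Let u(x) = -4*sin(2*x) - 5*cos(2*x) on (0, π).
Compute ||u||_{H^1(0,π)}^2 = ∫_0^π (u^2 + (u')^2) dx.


||u||_{H^1(0,π)}^2 = 205*π/2

u'(x) = 10*sin(2*x) - 8*cos(2*x).
Expand u² and (u')² and integrate term by term on (0, π), using: for integers n ≥ 1, ∫_0^π sin²(nx) dx = ∫_0^π cos²(nx) dx = π/2; for n ≠ n', ∫_0^π sin(nx)sin(n'x) dx = ∫_0^π cos(nx)cos(n'x) dx = 0; and by product-to-sum, ∫_0^π sin(nx)cos(n'x) dx = ½∫_0^π [sin((n+n')x) + sin((n−n')x)] dx, which is 0 when n+n' is even and 2n/(n²−n'²) when n+n' is odd (it need not vanish on (0, π)).
  u² squared terms: (-5)²·∫cos(2x)² dx = 25·π/2 = 25*π/2;  (-4)²·∫sin(2x)² dx = 16·π/2 = 8*π.
  u² cross terms: 2·(-5)·(-4)·∫cos(2x)·sin(2x) dx = 40·(0) = 0.
  So ∫_0^π u² dx = 25*π/2 + 8*π + 0 = 41*π/2.
  (u')² squared terms: (-8)²·∫cos(2x)² dx = 64·π/2 = 32*π;  (10)²·∫sin(2x)² dx = 100·π/2 = 50*π.
  (u')² cross terms: 2·(-8)·(10)·∫cos(2x)·sin(2x) dx = -160·(0) = 0.
  So ∫_0^π (u')² dx = 32*π + 50*π + 0 = 82*π.
||u||_{H^1}^2 = (41*π/2) + (82*π) = 205*π/2.


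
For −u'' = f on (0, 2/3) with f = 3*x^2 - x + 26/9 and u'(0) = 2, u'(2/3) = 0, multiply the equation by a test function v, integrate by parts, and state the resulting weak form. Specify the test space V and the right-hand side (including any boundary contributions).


V = H^1(0, 2/3) (v unrestricted at boundary; u is determined up to an additive constant); weak form: ∫_0^2/3 u'v' dx = ∫_0^2/3 (3*x^2 - x + 26/9) v dx − 2·v(0) for all v ∈ V.

Multiply both sides by a test function v and integrate from 0 to 2/3:
  ∫_0^2/3 −u''(x) v(x) dx = ∫_0^2/3 f(x) v(x) dx.
Integrate the LHS by parts once:
  ∫_0^2/3 −u'' v dx = −[u'(x) v(x)]_0^2/3 + ∫_0^2/3 u'(x) v'(x) dx.
Thus ∫_0^2/3 u'(x) v'(x) dx = ∫_0^2/3 f(x) v(x) dx + [u'(x) v(x)]_0^2/3.
Choose V so that boundary terms are either known or forced to vanish.
u has inhomogeneous Neumann u'(0) = 2, u'(2/3) = 0. [u' v]_0^2/3 = (0)·v(2/3) − (2)·v(0) = − 2·v(0). Take V = H^1(0, 2/3); boundary term becomes part of RHS.
Weak formulation: find u (satisfying any essential BC) such that ∫_0^2/3 u'(x) v'(x) dx = ∫_0^2/3 f v dx − 2·v(0) for all v ∈ V (Neumann data are natural BCs: they enter the RHS as boundary terms).
Substituting f(x) = 3*x^2 - x + 26/9, the right-hand side is ∫_0^2/3 (3*x^2 - x + 26/9) v dx − 2·v(0).
Compatibility check (pure Neumann): taking v ≡ 1 ∈ V gives 0 = ∫_0^2/3 f dx + (0) − (2), i.e. ∫_0^2/3 f dx must equal u'(0) − u'(2/3) = 2. Indeed ∫_0^2/3 (3*x^2 - x + 26/9) dx = 2, so the data are compatible. The solution is then unique only up to an additive constant (fix it e.g. by requiring ∫_0^2/3 u dx = 0).


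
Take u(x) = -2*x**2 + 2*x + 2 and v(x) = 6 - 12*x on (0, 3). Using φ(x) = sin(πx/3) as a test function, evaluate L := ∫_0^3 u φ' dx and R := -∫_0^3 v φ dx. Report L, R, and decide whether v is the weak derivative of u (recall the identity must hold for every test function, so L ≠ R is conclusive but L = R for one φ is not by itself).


LHS = 24/π, RHS = 72/π. No, v is not the weak derivative of u.

u(x) = -2*x**2 + 2*x + 2, classical derivative u'(x) = 2 - 4*x.
φ(x) = sin(πx/3), so φ'(x) = π*cos(π*x/3)/3.
Note φ(0) = φ(3) = 0, so the boundary term u·φ vanishes.
LHS = ∫_0^3 u(x) φ'(x) dx = ∫_0^3 (-2*π*x^2*cos(π*x/3)/3 + 2*π*x*cos(π*x/3)/3 + 2*π*cos(π*x/3)/3) dx. Term by term:
  ∫_0^3 2*π*cos(π*x/3)/3 dx = 0;  ∫_0^3 -2*π*x^2*cos(π*x/3)/3 dx = 36/π;  ∫_0^3 2*π*x*cos(π*x/3)/3 dx = -12/π.
Sum: 0 + 36/π − 12/π = 24/π.
So LHS = 24/π.
∫_0^3 v(x) φ(x) dx = ∫_0^3 (-12*x*sin(π*x/3) + 6*sin(π*x/3)) dx. Term by term:
  ∫_0^3 6*sin(π*x/3) dx = 36/π;  ∫_0^3 -12*x*sin(π*x/3) dx = -108/π.
Sum: 36/π − 108/π = -72/π.
So RHS = -∫_0^3 v(x) φ(x) dx = 72/π.
LHS − RHS = -48/π ≠ 0, so the identity fails.
(For a valid weak derivative the identity must hold for EVERY test function, in particular this one. The failure shows v is NOT the weak derivative of u.)
Correct weak derivative would be u'(x) = 2 - 4*x.


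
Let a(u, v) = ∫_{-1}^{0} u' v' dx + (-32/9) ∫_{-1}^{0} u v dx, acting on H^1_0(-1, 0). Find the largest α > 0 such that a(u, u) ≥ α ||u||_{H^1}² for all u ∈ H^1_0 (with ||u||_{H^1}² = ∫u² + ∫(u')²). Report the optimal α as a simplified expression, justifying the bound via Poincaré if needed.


α = (-32/9 + π^2)/(1 + π^2)

Coercivity of a(·,·) on H^1_0(-1, 0) means a(u, u) ≥ α ||u||_{H^1}² for every u ∈ H^1_0.
The interval has length L = 1, and Poincaré/coercivity depend only on L. Here a(u, u) = ∫(u')² + (-32/9)·∫u².
Here c = -32/9 < 0 with |c| < (π/L)² = π^2, so coercivity still holds. The condition a(u,u) ≥ α||u||_{H^1}² reads (1−α)∫(u')² ≥ (α−c)∫u². Any admissible α is ≤ 1 (rapidly oscillating u have ∫u²/∫(u')² → 0), and α = 1 would force 0 ≥ (1−c)∫u², impossible since c < 1; so 1−α > 0. By the sharp Poincaré inequality on H^1_0 of an interval of length L, ∫(u')² ≥ (π/L)²∫u² with equality for the first sine mode sin(π(x−x₀)/L) (x₀ the left endpoint), so the inequality holds for all u iff (1−α)(π/L)² ≥ α − c, i.e. α ≤ ((π/L)² + c)/((π/L)² + 1) = (1 + c(L/π)²)/(1 + (L/π)²). (Direct route, valid since c ≤ 0: Poincaré gives c∫u² ≥ c(L/π)²∫(u')², so a(u,u) ≥ (1 + c(L/π)²)∫(u')², while ||u||_{H^1}² ≤ (1 + (L/π)²)∫(u')²; dividing yields the same α.) With (π/L)² = π^2 and c = -32/9, the largest admissible constant is α = ((π/L)² + c)/((π/L)² + 1).
Simplifying, α = (-32/9 + π^2)/(1 + π^2).


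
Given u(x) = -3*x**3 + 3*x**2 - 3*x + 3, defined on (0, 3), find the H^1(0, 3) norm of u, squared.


||u||_{H^1}^2 = 133758/35

The H^1 norm (squared) on an interval (0, L) is
  ||u||_{H^1}^2 = ∫_0^L u(x)^2 dx + ∫_0^L u'(x)^2 dx.
Compute u'(x) = -9*x**2 + 6*x - 3.
Then u(x)^2 = 9*x**6 - 18*x**5 + 27*x**4 - 36*x**3 + 27*x**2 - 18*x + 9 and u'(x)^2 = 81*x**4 - 108*x**3 + 90*x**2 - 36*x + 9.
Integrate each monomial from 0 to 3 using ∫_0^3 c·x^n dx = c·3^(n+1)/(n+1):
  ∫_0^3 u(x)^2 dx = ∫_0^3 (9*x^6 - 18*x^5 + 27*x^4 - 36*x^3 + 27*x^2 - 18*x + 9) dx. Term by term:
    ∫_0^3 9*x^6 dx = 19683/7;  ∫_0^3 -18*x^5 dx = -2187;  ∫_0^3 27*x^4 dx = 6561/5;
    ∫_0^3 -36*x^3 dx = -729;  ∫_0^3 27*x^2 dx = 243;  ∫_0^3 -18*x dx = -81;
    ∫_0^3 9 dx = 27.
  Sum: 19683/7 − 2187 + 6561/5 − 729 + 243 − 81 + 27 = 48897/35.
  ∫_0^3 u'(x)^2 dx = ∫_0^3 (81*x^4 - 108*x^3 + 90*x^2 - 36*x + 9) dx. Term by term:
    ∫_0^3 81*x^4 dx = 19683/5;  ∫_0^3 -108*x^3 dx = -2187;  ∫_0^3 90*x^2 dx = 810;
    ∫_0^3 -36*x dx = -162;  ∫_0^3 9 dx = 27.
  Sum: 19683/5 − 2187 + 810 − 162 + 27 = 12123/5.
Adding: ||u||_{H^1}^2 = 48897/35 + 12123/5 = 133758/35.
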